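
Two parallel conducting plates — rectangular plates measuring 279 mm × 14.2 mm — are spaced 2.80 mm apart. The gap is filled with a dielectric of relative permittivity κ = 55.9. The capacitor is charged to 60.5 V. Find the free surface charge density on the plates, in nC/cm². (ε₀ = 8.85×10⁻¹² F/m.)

A = 279 × 14.2 mm² = 3.96×10⁻³ m².
C = κε₀A/d = 55.9 × 8.85×10⁻¹² × 3.96×10⁻³ / 2.80×10⁻³ = 7.00×10⁻¹⁰ F.
σ = Q/A = CV/A = 7.00×10⁻¹⁰ × 60.5 / 3.96×10⁻³ = 1.07×10⁻⁵ C/m².

σ ≈ 1.07 nC/cm²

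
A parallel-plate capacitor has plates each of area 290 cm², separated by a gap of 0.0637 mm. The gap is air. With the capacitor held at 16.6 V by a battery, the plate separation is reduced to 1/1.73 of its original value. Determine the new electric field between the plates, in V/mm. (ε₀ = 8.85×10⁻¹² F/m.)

A = 290 cm² = 2.90×10⁻² m².
Initially C₁ = ε₀A/d = 8.85×10⁻¹² × 2.90×10⁻² / 6.37×10⁻⁵ = 4.03×10⁻⁹ F.
E₁ = 2.61×10⁵ V/m.
Battery connected ⇒ V is held fixed. E = V/d, so E₂/E₁ = d₁/d₂ = 1.73.
E₂ = 1.73 × 2.61×10⁵ = 4.51×10⁵ V/m.

451 V/mm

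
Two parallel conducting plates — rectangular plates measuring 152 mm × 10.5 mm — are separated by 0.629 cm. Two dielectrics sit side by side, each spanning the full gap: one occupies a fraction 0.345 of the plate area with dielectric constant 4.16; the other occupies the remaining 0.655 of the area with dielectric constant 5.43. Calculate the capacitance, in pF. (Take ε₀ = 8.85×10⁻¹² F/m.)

A = 152 × 10.5 mm² = 1.60×10⁻³ m².
Side-by-side slabs ⇒ two capacitors in parallel, each spanning the full gap.
C₁ = κ₁ε₀A₁/d = 4.16 × 8.85×10⁻¹² × 5.51×10⁻⁴ / 6.29×10⁻³ = 3.22×10⁻¹² F.
C₂ = κ₂ε₀A₂/d = 5.43 × 8.85×10⁻¹² × 1.05×10⁻³ / 6.29×10⁻³ = 7.99×10⁻¹² F.
C = C₁ + C₂ = 1.12×10⁻¹¹ F.

11.2 pF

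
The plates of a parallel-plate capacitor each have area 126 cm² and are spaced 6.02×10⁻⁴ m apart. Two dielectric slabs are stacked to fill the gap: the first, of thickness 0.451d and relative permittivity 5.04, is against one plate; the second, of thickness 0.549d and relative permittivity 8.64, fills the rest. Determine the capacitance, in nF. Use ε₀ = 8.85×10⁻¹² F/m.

A = 126 cm² = 1.26×10⁻² m².
Stacked slabs ⇒ two capacitors in series, each with the full plate area.
C₁ = κ₁ε₀A/d₁ = 5.04 × 8.85×10⁻¹² × 1.26×10⁻² / 2.72×10⁻⁴ = 2.07×10⁻⁹ F.
C₂ = κ₂ε₀A/d₂ = 8.64 × 8.85×10⁻¹² × 1.26×10⁻² / 3.30×10⁻⁴ = 2.92×10⁻⁹ F.
C = (1/C₁ + 1/C₂)⁻¹ = 1.21×10⁻⁹ F.

1.21 nF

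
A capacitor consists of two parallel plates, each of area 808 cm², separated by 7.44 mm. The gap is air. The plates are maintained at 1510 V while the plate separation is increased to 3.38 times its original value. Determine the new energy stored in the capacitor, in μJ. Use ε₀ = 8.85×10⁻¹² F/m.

U ≈ 32.4 μJ

A = 808 cm² = 8.08×10⁻² m².
Initially C₁ = ε₀A/d = 8.85×10⁻¹² × 8.08×10⁻² / 7.44×10⁻³ = 9.61×10⁻¹¹ F.
U₁ = 1.10×10⁻⁴ J.
Battery connected ⇒ V is held fixed. C₂ = 0.296 C₁ and U = ½CV², so U₂/U₁ = C₂/C₁ = 0.296.
U₂ = 0.296 × 1.10×10⁻⁴ = 3.24×10⁻⁵ J.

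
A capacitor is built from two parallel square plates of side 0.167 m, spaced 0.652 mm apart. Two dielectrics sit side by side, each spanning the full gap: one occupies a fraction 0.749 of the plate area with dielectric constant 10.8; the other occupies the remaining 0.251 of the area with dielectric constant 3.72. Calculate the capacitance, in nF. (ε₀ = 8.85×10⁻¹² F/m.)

A = (0.167 m)² = 2.79×10⁻² m².
Side-by-side slabs ⇒ two capacitors in parallel, each spanning the full gap.
C₁ = κ₁ε₀A₁/d = 10.8 × 8.85×10⁻¹² × 2.09×10⁻² / 6.52×10⁻⁴ = 3.06×10⁻⁹ F.
C₂ = κ₂ε₀A₂/d = 3.72 × 8.85×10⁻¹² × 7.00×10⁻³ / 6.52×10⁻⁴ = 3.53×10⁻¹⁰ F.
C = C₁ + C₂ = 3.42×10⁻⁹ F.

3.42 nF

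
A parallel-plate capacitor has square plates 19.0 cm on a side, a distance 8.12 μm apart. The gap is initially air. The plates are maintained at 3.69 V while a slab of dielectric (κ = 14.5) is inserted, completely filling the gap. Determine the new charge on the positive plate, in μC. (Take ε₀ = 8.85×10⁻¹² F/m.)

Q ≈ 2.11 μC

A = (19.0 cm)² = 3.61×10⁻² m².
Initially C₁ = ε₀A/d = 8.85×10⁻¹² × 3.61×10⁻² / 8.12×10⁻⁶ = 3.93×10⁻⁸ F.
Q₁ = 1.45×10⁻⁷ C.
Battery connected ⇒ V is held fixed. C₂ = 14.5 C₁ and Q = CV, so Q₂/Q₁ = C₂/C₁ = 14.5.
Q₂ = 14.5 × 1.45×10⁻⁷ = 2.11×10⁻⁶ C.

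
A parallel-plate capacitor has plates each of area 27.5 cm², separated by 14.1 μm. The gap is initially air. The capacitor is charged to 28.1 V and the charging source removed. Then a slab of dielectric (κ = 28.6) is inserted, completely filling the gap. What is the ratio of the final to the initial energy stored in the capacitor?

U₂/U₁ ≈ 0.0350

Isolated ⇒ Q is held fixed.
C₂ = 28.6 C₁ and U = Q²/(2C), so U₂/U₁ = C₁/C₂ = 0.0350.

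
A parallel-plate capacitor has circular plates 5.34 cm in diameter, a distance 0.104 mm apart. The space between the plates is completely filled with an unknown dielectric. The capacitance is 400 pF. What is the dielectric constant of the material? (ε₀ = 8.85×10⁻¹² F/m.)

A = π(5.34/2 cm)² = 2.24×10⁻³ m².
κ = Cd/(ε₀A) = 4.00×10⁻¹⁰ × 1.04×10⁻⁴ / (8.85×10⁻¹² × 2.24×10⁻³) = 2.10.

2.10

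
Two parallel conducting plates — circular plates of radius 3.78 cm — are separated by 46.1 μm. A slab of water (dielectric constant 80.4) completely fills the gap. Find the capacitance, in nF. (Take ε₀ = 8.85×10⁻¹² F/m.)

A = π(3.78 cm)² = 4.49×10⁻³ m².
C = κε₀A/d = 80.4 × 8.85×10⁻¹² × 4.49×10⁻³ / 4.61×10⁻⁵ = 6.93×10⁻⁸ F.

69.3 nF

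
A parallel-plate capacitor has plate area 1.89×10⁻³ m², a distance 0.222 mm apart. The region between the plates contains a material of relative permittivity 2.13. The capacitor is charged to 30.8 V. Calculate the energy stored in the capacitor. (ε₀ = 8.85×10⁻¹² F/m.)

U ≈ 76.1 nJ

C = κε₀A/d = 2.13 × 8.85×10⁻¹² × 1.89×10⁻³ / 2.22×10⁻⁴ = 1.60×10⁻¹⁰ F.
U = ½CV² = ½ × 1.60×10⁻¹⁰ × (30.8)² = 7.61×10⁻⁸ J.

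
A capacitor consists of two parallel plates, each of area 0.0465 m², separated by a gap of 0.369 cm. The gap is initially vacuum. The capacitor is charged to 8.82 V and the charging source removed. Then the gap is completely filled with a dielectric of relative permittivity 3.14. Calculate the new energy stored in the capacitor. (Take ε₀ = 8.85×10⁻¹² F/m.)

Initially C₁ = ε₀A/d = 8.85×10⁻¹² × 4.65×10⁻² / 3.69×10⁻³ = 1.12×10⁻¹⁰ F.
U₁ = 4.34×10⁻⁹ J.
Isolated ⇒ Q is held fixed. C₂ = 3.14 C₁ and U = Q²/(2C), so U₂/U₁ = C₁/C₂ = 0.318.
U₂ = 0.318 × 4.34×10⁻⁹ = 1.38×10⁻⁹ J.

1.38 nJ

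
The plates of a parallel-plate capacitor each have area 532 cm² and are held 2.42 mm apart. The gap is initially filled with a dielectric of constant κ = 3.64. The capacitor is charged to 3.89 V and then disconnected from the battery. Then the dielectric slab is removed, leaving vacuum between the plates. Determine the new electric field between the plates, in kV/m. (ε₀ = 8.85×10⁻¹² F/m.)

A = 532 cm² = 5.32×10⁻² m².
Initially C₁ = κε₀A/d = 3.64 × 8.85×10⁻¹² × 5.32×10⁻² / 2.42×10⁻³ = 7.08×10⁻¹⁰ F.
E₁ = 1.61×10³ V/m.
Isolated ⇒ Q is held fixed. V₂ = Q/C₂ = V₁/0.275; E = V/d, so E₂/E₁ = (V₂/V₁)(d₁/d₂) = 3.64.
E₂ = 3.64 × 1.61×10³ = 5.85×10³ V/m.

E ≈ 5.85 kV/m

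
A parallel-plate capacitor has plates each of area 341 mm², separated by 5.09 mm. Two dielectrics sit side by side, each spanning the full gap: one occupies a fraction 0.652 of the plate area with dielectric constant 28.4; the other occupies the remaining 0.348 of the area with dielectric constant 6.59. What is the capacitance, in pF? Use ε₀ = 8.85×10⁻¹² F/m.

A = 341 mm² = 3.41×10⁻⁴ m².
Side-by-side slabs ⇒ two capacitors in parallel, each spanning the full gap.
C₁ = κ₁ε₀A₁/d = 28.4 × 8.85×10⁻¹² × 2.22×10⁻⁴ / 5.09×10⁻³ = 1.10×10⁻¹¹ F.
C₂ = κ₂ε₀A₂/d = 6.59 × 8.85×10⁻¹² × 1.19×10⁻⁴ / 5.09×10⁻³ = 1.36×10⁻¹² F.
C = C₁ + C₂ = 1.23×10⁻¹¹ F.

12.3 pF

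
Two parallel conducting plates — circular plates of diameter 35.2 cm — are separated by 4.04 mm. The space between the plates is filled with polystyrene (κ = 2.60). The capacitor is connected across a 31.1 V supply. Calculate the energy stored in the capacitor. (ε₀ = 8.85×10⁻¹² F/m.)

A = π(35.2/2 cm)² = 9.73×10⁻² m².
C = κε₀A/d = 2.60 × 8.85×10⁻¹² × 9.73×10⁻² / 4.04×10⁻³ = 5.54×10⁻¹⁰ F.
U = ½CV² = ½ × 5.54×10⁻¹⁰ × (31.1)² = 2.68×10⁻⁷ J.

268 nJ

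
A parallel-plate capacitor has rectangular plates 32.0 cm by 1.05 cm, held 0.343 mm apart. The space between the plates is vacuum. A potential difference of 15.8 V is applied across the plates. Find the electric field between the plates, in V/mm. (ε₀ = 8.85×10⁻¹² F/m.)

E ≈ 46.1 V/mm

E = V/d = 15.8 / 3.43×10⁻⁴ = 4.61×10⁴ V/m.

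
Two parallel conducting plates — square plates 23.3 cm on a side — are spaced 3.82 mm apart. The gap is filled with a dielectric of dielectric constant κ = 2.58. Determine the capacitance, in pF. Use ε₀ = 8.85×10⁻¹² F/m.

C ≈ 324 pF

A = (23.3 cm)² = 5.43×10⁻² m².
C = κε₀A/d = 2.58 × 8.85×10⁻¹² × 5.43×10⁻² / 3.82×10⁻³ = 3.24×10⁻¹⁰ F.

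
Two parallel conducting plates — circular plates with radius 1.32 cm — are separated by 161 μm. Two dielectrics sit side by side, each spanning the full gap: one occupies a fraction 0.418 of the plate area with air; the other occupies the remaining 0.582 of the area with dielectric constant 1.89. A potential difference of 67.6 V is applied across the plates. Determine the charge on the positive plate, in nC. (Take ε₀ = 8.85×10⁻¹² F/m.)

Q ≈ 3.09 nC

A = π(1.32 cm)² = 5.47×10⁻⁴ m².
Side-by-side slabs ⇒ two capacitors in parallel, each spanning the full gap.
C₁ = κ₁ε₀A₁/d = 1.00 × 8.85×10⁻¹² × 2.29×10⁻⁴ / 1.61×10⁻⁴ = 1.26×10⁻¹¹ F.
C₂ = κ₂ε₀A₂/d = 1.89 × 8.85×10⁻¹² × 3.19×10⁻⁴ / 1.61×10⁻⁴ = 3.31×10⁻¹¹ F.
C = C₁ + C₂ = 4.57×10⁻¹¹ F.
Q = CV = 4.57×10⁻¹¹ × 67.6 = 3.09×10⁻⁹ C.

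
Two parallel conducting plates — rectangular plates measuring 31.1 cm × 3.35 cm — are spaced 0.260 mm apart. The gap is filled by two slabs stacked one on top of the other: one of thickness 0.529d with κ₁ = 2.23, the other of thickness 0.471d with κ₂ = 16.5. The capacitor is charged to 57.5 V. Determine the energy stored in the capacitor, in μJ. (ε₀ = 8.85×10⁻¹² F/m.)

A = 31.1 × 3.35 cm² = 1.04×10⁻² m².
Stacked slabs ⇒ two capacitors in series, each with the full plate area.
C₁ = κ₁ε₀A/d₁ = 2.23 × 8.85×10⁻¹² × 1.04×10⁻² / 1.38×10⁻⁴ = 1.49×10⁻⁹ F.
C₂ = κ₂ε₀A/d₂ = 16.5 × 8.85×10⁻¹² × 1.04×10⁻² / 1.22×10⁻⁴ = 1.24×10⁻⁸ F.
C = (1/C₁ + 1/C₂)⁻¹ = 1.33×10⁻⁹ F.
U = ½CV² = ½ × 1.33×10⁻⁹ × (57.5)² = 2.21×10⁻⁶ J.

U ≈ 2.21 μJ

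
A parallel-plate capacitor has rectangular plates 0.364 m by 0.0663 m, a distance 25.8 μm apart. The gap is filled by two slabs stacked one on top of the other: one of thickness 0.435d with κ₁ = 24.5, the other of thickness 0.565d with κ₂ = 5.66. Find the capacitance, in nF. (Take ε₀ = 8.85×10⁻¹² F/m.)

A = 0.364 × 0.0663 m² = 2.41×10⁻² m².
Stacked slabs ⇒ two capacitors in series, each with the full plate area.
C₁ = κ₁ε₀A/d₁ = 24.5 × 8.85×10⁻¹² × 2.41×10⁻² / 1.12×10⁻⁵ = 4.66×10⁻⁷ F.
C₂ = κ₂ε₀A/d₂ = 5.66 × 8.85×10⁻¹² × 2.41×10⁻² / 1.46×10⁻⁵ = 8.29×10⁻⁸ F.
C = (1/C₁ + 1/C₂)⁻¹ = 7.04×10⁻⁸ F.

70.4 nF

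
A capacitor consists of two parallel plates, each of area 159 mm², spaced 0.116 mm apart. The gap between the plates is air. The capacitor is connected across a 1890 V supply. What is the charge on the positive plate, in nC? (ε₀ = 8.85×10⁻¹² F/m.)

Q ≈ 22.9 nC

A = 159 mm² = 1.59×10⁻⁴ m².
C = ε₀A/d = 8.85×10⁻¹² × 1.59×10⁻⁴ / 1.16×10⁻⁴ = 1.21×10⁻¹¹ F.
Q = CV = 1.21×10⁻¹¹ × 1890 = 2.29×10⁻⁸ C.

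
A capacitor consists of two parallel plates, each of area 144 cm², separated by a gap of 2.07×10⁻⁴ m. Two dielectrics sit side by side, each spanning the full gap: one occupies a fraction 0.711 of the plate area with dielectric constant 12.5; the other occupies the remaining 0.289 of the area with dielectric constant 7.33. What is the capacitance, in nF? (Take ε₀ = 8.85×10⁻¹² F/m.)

A = 144 cm² = 1.44×10⁻² m².
Side-by-side slabs ⇒ two capacitors in parallel, each spanning the full gap.
C₁ = κ₁ε₀A₁/d = 12.5 × 8.85×10⁻¹² × 1.02×10⁻² / 2.07×10⁻⁴ = 5.47×10⁻⁹ F.
C₂ = κ₂ε₀A₂/d = 7.33 × 8.85×10⁻¹² × 4.16×10⁻³ / 2.07×10⁻⁴ = 1.30×10⁻⁹ F.
C = C₁ + C₂ = 6.78×10⁻⁹ F.

C ≈ 6.78 nF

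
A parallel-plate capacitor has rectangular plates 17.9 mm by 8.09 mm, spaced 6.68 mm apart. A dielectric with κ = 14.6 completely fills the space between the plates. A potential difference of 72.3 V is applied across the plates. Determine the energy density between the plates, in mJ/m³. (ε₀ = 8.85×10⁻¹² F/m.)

E = V/d = 72.3 / 6.68×10⁻³ = 1.08×10⁴ V/m.
u = ½κε₀E² = ½ × 14.6 × 8.85×10⁻¹² × (1.08×10⁴)² = 7.57×10⁻³ J/m³.

7.57 mJ/m³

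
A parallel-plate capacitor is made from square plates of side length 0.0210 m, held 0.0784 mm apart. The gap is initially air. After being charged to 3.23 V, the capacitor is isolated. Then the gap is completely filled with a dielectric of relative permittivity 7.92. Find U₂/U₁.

U₂/U₁ ≈ 0.126

Isolated ⇒ Q is held fixed.
C₂ = 7.92 C₁ and U = Q²/(2C), so U₂/U₁ = C₁/C₂ = 0.126.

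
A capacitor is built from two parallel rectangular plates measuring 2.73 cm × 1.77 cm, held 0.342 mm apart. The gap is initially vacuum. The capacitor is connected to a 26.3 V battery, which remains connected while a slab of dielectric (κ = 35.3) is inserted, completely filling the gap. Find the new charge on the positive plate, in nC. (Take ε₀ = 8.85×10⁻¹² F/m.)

A = 2.73 × 1.77 cm² = 4.83×10⁻⁴ m².
Initially C₁ = ε₀A/d = 8.85×10⁻¹² × 4.83×10⁻⁴ / 3.42×10⁻⁴ = 1.25×10⁻¹¹ F.
Q₁ = 3.29×10⁻¹⁰ C.
Battery connected ⇒ V is held fixed. C₂ = 35.3 C₁ and Q = CV, so Q₂/Q₁ = C₂/C₁ = 35.3.
Q₂ = 35.3 × 3.29×10⁻¹⁰ = 1.16×10⁻⁸ C.

Q ≈ 11.6 nC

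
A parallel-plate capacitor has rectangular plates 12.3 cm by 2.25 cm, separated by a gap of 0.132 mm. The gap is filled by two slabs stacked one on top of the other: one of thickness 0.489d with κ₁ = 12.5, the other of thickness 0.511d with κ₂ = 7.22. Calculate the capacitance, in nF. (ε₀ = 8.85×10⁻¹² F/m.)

A = 12.3 × 2.25 cm² = 2.77×10⁻³ m².
Stacked slabs ⇒ two capacitors in series, each with the full plate area.
C₁ = κ₁ε₀A/d₁ = 12.5 × 8.85×10⁻¹² × 2.77×10⁻³ / 6.45×10⁻⁵ = 4.74×10⁻⁹ F.
C₂ = κ₂ε₀A/d₂ = 7.22 × 8.85×10⁻¹² × 2.77×10⁻³ / 6.75×10⁻⁵ = 2.62×10⁻⁹ F.
C = (1/C₁ + 1/C₂)⁻¹ = 1.69×10⁻⁹ F.

1.69 nF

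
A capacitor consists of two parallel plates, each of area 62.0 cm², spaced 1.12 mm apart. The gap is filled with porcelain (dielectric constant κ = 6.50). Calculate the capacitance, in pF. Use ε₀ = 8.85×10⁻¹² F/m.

318 pF

A = 62.0 cm² = 6.20×10⁻³ m².
C = κε₀A/d = 6.50 × 8.85×10⁻¹² × 6.20×10⁻³ / 1.12×10⁻³ = 3.18×10⁻¹⁰ F.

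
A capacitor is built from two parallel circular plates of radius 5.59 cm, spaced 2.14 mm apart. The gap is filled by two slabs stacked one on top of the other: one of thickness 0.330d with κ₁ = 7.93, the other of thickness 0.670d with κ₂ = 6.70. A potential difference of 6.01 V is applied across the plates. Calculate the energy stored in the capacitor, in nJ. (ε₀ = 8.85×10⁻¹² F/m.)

U ≈ 5.18 nJ

A = π(5.59 cm)² = 9.82×10⁻³ m².
Stacked slabs ⇒ two capacitors in series, each with the full plate area.
C₁ = κ₁ε₀A/d₁ = 7.93 × 8.85×10⁻¹² × 9.82×10⁻³ / 7.06×10⁻⁴ = 9.76×10⁻¹⁰ F.
C₂ = κ₂ε₀A/d₂ = 6.70 × 8.85×10⁻¹² × 9.82×10⁻³ / 1.43×10⁻³ = 4.06×10⁻¹⁰ F.
C = (1/C₁ + 1/C₂)⁻¹ = 2.87×10⁻¹⁰ F.
U = ½CV² = ½ × 2.87×10⁻¹⁰ × (6.01)² = 5.18×10⁻⁹ J.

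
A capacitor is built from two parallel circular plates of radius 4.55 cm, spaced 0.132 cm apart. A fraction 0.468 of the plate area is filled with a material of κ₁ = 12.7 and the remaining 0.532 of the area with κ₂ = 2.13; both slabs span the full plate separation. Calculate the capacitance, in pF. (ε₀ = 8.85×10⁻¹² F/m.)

A = π(4.55 cm)² = 6.50×10⁻³ m².
Side-by-side slabs ⇒ two capacitors in parallel, each spanning the full gap.
C₁ = κ₁ε₀A₁/d = 12.7 × 8.85×10⁻¹² × 3.04×10⁻³ / 1.32×10⁻³ = 2.59×10⁻¹⁰ F.
C₂ = κ₂ε₀A₂/d = 2.13 × 8.85×10⁻¹² × 3.46×10⁻³ / 1.32×10⁻³ = 4.94×10⁻¹¹ F.
C = C₁ + C₂ = 3.09×10⁻¹⁰ F.

C ≈ 309 pF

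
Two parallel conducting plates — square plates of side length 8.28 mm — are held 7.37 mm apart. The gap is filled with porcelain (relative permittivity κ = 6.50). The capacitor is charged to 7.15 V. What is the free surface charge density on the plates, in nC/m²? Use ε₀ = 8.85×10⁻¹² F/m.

A = (8.28 mm)² = 6.86×10⁻⁵ m².
C = κε₀A/d = 6.50 × 8.85×10⁻¹² × 6.86×10⁻⁵ / 7.37×10⁻³ = 5.35×10⁻¹³ F.
σ = Q/A = CV/A = 5.35×10⁻¹³ × 7.15 / 6.86×10⁻⁵ = 5.58×10⁻⁸ C/m².

σ ≈ 55.8 nC/m²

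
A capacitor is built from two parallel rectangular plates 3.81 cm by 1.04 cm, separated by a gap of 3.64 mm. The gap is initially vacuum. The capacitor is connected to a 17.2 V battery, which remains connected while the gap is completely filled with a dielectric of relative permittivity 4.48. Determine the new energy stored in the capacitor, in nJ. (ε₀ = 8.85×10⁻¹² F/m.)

A = 3.81 × 1.04 cm² = 3.96×10⁻⁴ m².
Initially C₁ = ε₀A/d = 8.85×10⁻¹² × 3.96×10⁻⁴ / 3.64×10⁻³ = 9.63×10⁻¹³ F.
U₁ = 1.43×10⁻¹⁰ J.
Battery connected ⇒ V is held fixed. C₂ = 4.48 C₁ and U = ½CV², so U₂/U₁ = C₂/C₁ = 4.48.
U₂ = 4.48 × 1.43×10⁻¹⁰ = 6.38×10⁻¹⁰ J.

0.638 nJ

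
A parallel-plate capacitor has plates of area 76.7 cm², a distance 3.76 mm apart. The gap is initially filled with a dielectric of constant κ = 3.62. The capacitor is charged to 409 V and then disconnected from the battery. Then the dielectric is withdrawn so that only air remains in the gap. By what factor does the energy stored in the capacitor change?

Isolated ⇒ Q is held fixed.
C₂ = 0.276 C₁ and U = Q²/(2C), so U₂/U₁ = C₁/C₂ = 3.62.

U₂/U₁ ≈ 3.62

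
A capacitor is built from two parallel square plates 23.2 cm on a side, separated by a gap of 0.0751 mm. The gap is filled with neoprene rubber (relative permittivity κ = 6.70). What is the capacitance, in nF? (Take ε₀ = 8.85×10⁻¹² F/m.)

A = (23.2 cm)² = 5.38×10⁻² m².
C = κε₀A/d = 6.70 × 8.85×10⁻¹² × 5.38×10⁻² / 7.51×10⁻⁵ = 4.25×10⁻⁸ F.

42.5 nF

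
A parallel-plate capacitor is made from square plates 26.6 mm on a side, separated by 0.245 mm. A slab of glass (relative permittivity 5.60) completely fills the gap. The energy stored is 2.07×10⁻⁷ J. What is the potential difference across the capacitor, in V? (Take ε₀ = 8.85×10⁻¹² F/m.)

53.8 V

A = (26.6 mm)² = 7.08×10⁻⁴ m².
C = κε₀A/d = 5.60 × 8.85×10⁻¹² × 7.08×10⁻⁴ / 2.45×10⁻⁴ = 1.43×10⁻¹⁰ F.
V = √(2U/C) = √(2 × 2.07×10⁻⁷ / 1.43×10⁻¹⁰) = 53.8 V.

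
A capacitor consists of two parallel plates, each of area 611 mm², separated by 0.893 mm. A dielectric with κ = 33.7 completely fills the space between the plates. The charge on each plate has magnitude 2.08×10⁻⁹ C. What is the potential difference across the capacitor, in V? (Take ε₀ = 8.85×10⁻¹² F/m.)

V ≈ 10.2 V

A = 611 mm² = 6.11×10⁻⁴ m².
C = κε₀A/d = 33.7 × 8.85×10⁻¹² × 6.11×10⁻⁴ / 8.93×10⁻⁴ = 2.04×10⁻¹⁰ F.
V = Q/C = 2.08×10⁻⁹ / 2.04×10⁻¹⁰ = 10.2 V.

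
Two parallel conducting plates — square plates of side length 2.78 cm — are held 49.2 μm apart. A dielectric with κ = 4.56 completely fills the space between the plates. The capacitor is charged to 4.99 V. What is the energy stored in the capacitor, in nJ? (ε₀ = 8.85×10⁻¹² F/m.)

U ≈ 7.89 nJ

A = (2.78 cm)² = 7.73×10⁻⁴ m².
C = κε₀A/d = 4.56 × 8.85×10⁻¹² × 7.73×10⁻⁴ / 4.92×10⁻⁵ = 6.34×10⁻¹⁰ F.
U = ½CV² = ½ × 6.34×10⁻¹⁰ × (4.99)² = 7.89×10⁻⁹ J.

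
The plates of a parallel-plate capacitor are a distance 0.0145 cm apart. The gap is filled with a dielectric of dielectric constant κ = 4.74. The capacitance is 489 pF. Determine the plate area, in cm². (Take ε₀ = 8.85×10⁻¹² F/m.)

A = Cd/(κε₀) = 4.89×10⁻¹⁰ × 1.45×10⁻⁴ / (4.74 × 8.85×10⁻¹²) = 1.69×10⁻³ m².

A ≈ 16.9 cm²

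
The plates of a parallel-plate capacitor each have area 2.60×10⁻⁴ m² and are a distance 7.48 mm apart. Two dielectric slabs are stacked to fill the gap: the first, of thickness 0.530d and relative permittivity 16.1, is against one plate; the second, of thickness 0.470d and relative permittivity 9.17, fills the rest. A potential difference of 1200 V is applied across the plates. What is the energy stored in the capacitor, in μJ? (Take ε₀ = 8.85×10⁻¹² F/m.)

2.63 μJ

Stacked slabs ⇒ two capacitors in series, each with the full plate area.
C₁ = κ₁ε₀A/d₁ = 16.1 × 8.85×10⁻¹² × 2.60×10⁻⁴ / 3.96×10⁻³ = 9.34×10⁻¹² F.
C₂ = κ₂ε₀A/d₂ = 9.17 × 8.85×10⁻¹² × 2.60×10⁻⁴ / 3.52×10⁻³ = 6.00×10⁻¹² F.
C = (1/C₁ + 1/C₂)⁻¹ = 3.65×10⁻¹² F.
U = ½CV² = ½ × 3.65×10⁻¹² × (1200)² = 2.63×10⁻⁶ J.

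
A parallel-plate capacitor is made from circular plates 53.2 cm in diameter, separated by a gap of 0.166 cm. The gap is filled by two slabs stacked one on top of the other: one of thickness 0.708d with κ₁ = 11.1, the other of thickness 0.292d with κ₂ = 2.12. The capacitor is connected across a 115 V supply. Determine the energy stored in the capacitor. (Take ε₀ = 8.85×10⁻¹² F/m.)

38.9 μJ

A = π(53.2/2 cm)² = 0.222 m².
Stacked slabs ⇒ two capacitors in series, each with the full plate area.
C₁ = κ₁ε₀A/d₁ = 11.1 × 8.85×10⁻¹² × 0.222 / 1.18×10⁻³ = 1.86×10⁻⁸ F.
C₂ = κ₂ε₀A/d₂ = 2.12 × 8.85×10⁻¹² × 0.222 / 4.85×10⁻⁴ = 8.60×10⁻⁹ F.
C = (1/C₁ + 1/C₂)⁻¹ = 5.88×10⁻⁹ F.
U = ½CV² = ½ × 5.88×10⁻⁹ × (115)² = 3.89×10⁻⁵ J.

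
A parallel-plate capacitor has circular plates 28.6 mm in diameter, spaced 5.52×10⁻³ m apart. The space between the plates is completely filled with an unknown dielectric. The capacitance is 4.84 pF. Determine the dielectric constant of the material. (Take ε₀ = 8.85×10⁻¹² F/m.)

A = π(28.6/2 mm)² = 6.42×10⁻⁴ m².
κ = Cd/(ε₀A) = 4.84×10⁻¹² × 5.52×10⁻³ / (8.85×10⁻¹² × 6.42×10⁻⁴) = 4.70.

4.70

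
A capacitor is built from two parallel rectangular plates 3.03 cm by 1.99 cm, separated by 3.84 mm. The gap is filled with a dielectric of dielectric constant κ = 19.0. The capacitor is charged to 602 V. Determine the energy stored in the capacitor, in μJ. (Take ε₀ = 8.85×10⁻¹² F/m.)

U ≈ 4.78 μJ

A = 3.03 × 1.99 cm² = 6.03×10⁻⁴ m².
C = κε₀A/d = 19.0 × 8.85×10⁻¹² × 6.03×10⁻⁴ / 3.84×10⁻³ = 2.64×10⁻¹¹ F.
U = ½CV² = ½ × 2.64×10⁻¹¹ × (602)² = 4.78×10⁻⁶ J.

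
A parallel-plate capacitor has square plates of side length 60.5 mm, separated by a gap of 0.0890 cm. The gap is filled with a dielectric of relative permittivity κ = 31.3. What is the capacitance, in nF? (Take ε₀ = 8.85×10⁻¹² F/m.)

A = (60.5 mm)² = 3.66×10⁻³ m².
C = κε₀A/d = 31.3 × 8.85×10⁻¹² × 3.66×10⁻³ / 8.90×10⁻⁴ = 1.14×10⁻⁹ F.

C ≈ 1.14 nF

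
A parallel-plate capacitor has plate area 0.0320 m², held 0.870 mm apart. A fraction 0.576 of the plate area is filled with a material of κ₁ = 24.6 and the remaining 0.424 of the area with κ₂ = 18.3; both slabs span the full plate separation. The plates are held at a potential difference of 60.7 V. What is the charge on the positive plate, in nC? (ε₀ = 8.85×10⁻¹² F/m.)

Q ≈ 433 nC

Side-by-side slabs ⇒ two capacitors in parallel, each spanning the full gap.
C₁ = κ₁ε₀A₁/d = 24.6 × 8.85×10⁻¹² × 1.84×10⁻² / 8.70×10⁻⁴ = 4.61×10⁻⁹ F.
C₂ = κ₂ε₀A₂/d = 18.3 × 8.85×10⁻¹² × 1.36×10⁻² / 8.70×10⁻⁴ = 2.53×10⁻⁹ F.
C = C₁ + C₂ = 7.14×10⁻⁹ F.
Q = CV = 7.14×10⁻⁹ × 60.7 = 4.33×10⁻⁷ C.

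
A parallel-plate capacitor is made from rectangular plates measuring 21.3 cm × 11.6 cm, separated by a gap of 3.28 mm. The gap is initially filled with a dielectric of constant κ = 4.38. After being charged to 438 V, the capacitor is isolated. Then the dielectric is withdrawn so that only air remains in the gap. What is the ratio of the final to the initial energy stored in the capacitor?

Isolated ⇒ Q is held fixed.
C₂ = 0.228 C₁ and U = Q²/(2C), so U₂/U₁ = C₁/C₂ = 4.38.

U₂/U₁ ≈ 4.38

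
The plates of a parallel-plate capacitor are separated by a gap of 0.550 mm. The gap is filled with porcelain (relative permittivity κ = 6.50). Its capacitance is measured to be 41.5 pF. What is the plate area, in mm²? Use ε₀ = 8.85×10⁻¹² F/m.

A = Cd/(κε₀) = 4.15×10⁻¹¹ × 5.50×10⁻⁴ / (6.50 × 8.85×10⁻¹²) = 3.97×10⁻⁴ m².

397 mm²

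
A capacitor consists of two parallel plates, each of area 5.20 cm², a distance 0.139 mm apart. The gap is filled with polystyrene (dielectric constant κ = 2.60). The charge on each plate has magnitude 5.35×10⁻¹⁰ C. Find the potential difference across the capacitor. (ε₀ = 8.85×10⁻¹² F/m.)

V ≈ 6.22 V

A = 5.20 cm² = 5.20×10⁻⁴ m².
C = κε₀A/d = 2.60 × 8.85×10⁻¹² × 5.20×10⁻⁴ / 1.39×10⁻⁴ = 8.61×10⁻¹¹ F.
V = Q/C = 5.35×10⁻¹⁰ / 8.61×10⁻¹¹ = 6.22 V.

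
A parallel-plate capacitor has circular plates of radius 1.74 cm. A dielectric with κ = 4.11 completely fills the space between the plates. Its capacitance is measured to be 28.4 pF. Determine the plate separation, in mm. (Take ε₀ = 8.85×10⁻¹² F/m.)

A = π(1.74 cm)² = 9.51×10⁻⁴ m².
d = κε₀A/C = 4.11 × 8.85×10⁻¹² × 9.51×10⁻⁴ / 2.84×10⁻¹¹ = 1.22×10⁻³ m.

d ≈ 1.22 mm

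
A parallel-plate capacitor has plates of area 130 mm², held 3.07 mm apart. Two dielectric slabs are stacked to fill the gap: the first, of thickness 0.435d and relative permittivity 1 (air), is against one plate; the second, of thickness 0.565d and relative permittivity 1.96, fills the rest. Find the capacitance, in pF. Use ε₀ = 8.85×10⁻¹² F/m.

C ≈ 0.518 pF

A = 130 mm² = 1.30×10⁻⁴ m².
Stacked slabs ⇒ two capacitors in series, each with the full plate area.
C₁ = κ₁ε₀A/d₁ = 1.00 × 8.85×10⁻¹² × 1.30×10⁻⁴ / 1.34×10⁻³ = 8.62×10⁻¹³ F.
C₂ = κ₂ε₀A/d₂ = 1.96 × 8.85×10⁻¹² × 1.30×10⁻⁴ / 1.73×10⁻³ = 1.30×10⁻¹² F.
C = (1/C₁ + 1/C₂)⁻¹ = 5.18×10⁻¹³ F.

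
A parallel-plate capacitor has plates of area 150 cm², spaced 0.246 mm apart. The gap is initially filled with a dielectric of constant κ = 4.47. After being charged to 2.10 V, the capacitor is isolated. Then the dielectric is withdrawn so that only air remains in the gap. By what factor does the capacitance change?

C = κε₀A/d scales with κ, so C₂/C₁ = 1/κ = 1/4.47 = 0.224.

0.224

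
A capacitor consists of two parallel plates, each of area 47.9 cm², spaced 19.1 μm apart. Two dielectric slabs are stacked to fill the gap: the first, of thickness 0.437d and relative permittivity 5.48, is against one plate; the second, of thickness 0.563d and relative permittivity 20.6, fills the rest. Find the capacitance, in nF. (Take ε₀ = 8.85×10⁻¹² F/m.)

A = 47.9 cm² = 4.79×10⁻³ m².
Stacked slabs ⇒ two capacitors in series, each with the full plate area.
C₁ = κ₁ε₀A/d₁ = 5.48 × 8.85×10⁻¹² × 4.79×10⁻³ / 8.35×10⁻⁶ = 2.78×10⁻⁸ F.
C₂ = κ₂ε₀A/d₂ = 20.6 × 8.85×10⁻¹² × 4.79×10⁻³ / 1.08×10⁻⁵ = 8.12×10⁻⁸ F.
C = (1/C₁ + 1/C₂)⁻¹ = 2.07×10⁻⁸ F.

C ≈ 20.7 nF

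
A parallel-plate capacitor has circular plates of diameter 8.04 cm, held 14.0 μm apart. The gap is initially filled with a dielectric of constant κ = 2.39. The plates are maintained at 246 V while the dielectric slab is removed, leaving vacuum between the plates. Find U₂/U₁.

0.418

Battery connected ⇒ V is held fixed.
C₂ = 0.418 C₁ and U = ½CV², so U₂/U₁ = C₂/C₁ = 0.418.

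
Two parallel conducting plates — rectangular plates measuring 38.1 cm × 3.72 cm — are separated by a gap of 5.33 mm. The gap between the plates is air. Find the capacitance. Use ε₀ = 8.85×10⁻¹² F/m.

23.5 pF

A = 38.1 × 3.72 cm² = 1.42×10⁻² m².
C = ε₀A/d = 8.85×10⁻¹² × 1.42×10⁻² / 5.33×10⁻³ = 2.35×10⁻¹¹ F.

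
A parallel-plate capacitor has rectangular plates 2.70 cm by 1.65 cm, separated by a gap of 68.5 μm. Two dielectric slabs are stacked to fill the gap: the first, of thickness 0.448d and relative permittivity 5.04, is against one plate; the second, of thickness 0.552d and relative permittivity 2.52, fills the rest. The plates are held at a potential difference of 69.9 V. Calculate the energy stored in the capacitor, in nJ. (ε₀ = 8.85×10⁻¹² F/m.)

A = 2.70 × 1.65 cm² = 4.46×10⁻⁴ m².
Stacked slabs ⇒ two capacitors in series, each with the full plate area.
C₁ = κ₁ε₀A/d₁ = 5.04 × 8.85×10⁻¹² × 4.46×10⁻⁴ / 3.07×10⁻⁵ = 6.48×10⁻¹⁰ F.
C₂ = κ₂ε₀A/d₂ = 2.52 × 8.85×10⁻¹² × 4.46×10⁻⁴ / 3.78×10⁻⁵ = 2.63×10⁻¹⁰ F.
C = (1/C₁ + 1/C₂)⁻¹ = 1.87×10⁻¹⁰ F.
U = ½CV² = ½ × 1.87×10⁻¹⁰ × (69.9)² = 4.57×10⁻⁷ J.

457 nJ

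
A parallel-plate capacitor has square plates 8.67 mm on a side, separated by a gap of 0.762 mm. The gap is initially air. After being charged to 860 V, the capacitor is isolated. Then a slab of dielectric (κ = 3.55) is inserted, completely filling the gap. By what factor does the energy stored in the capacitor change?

U₂/U₁ ≈ 0.282

Isolated ⇒ Q is held fixed.
C₂ = 3.55 C₁ and U = Q²/(2C), so U₂/U₁ = C₁/C₂ = 0.282.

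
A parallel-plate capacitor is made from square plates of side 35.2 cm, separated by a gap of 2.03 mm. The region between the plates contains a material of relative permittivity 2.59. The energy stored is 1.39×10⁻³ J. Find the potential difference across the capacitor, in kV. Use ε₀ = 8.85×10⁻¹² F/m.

1.41 kV

A = (35.2 cm)² = 0.124 m².
C = κε₀A/d = 2.59 × 8.85×10⁻¹² × 0.124 / 2.03×10⁻³ = 1.40×10⁻⁹ F.
V = √(2U/C) = √(2 × 1.39×10⁻³ / 1.40×10⁻⁹) = 1.41×10³ V.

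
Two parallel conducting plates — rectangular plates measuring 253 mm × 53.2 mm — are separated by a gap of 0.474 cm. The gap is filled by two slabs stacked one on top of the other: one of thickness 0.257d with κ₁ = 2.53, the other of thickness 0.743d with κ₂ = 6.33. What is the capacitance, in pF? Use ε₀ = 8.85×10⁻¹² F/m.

115 pF

A = 253 × 53.2 mm² = 1.35×10⁻² m².
Stacked slabs ⇒ two capacitors in series, each with the full plate area.
C₁ = κ₁ε₀A/d₁ = 2.53 × 8.85×10⁻¹² × 1.35×10⁻² / 1.22×10⁻³ = 2.47×10⁻¹⁰ F.
C₂ = κ₂ε₀A/d₂ = 6.33 × 8.85×10⁻¹² × 1.35×10⁻² / 3.52×10⁻³ = 2.14×10⁻¹⁰ F.
C = (1/C₁ + 1/C₂)⁻¹ = 1.15×10⁻¹⁰ F.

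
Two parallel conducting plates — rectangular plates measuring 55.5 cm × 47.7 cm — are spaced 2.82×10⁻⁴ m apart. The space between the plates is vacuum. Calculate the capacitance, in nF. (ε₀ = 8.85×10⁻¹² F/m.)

A = 55.5 × 47.7 cm² = 0.265 m².
C = ε₀A/d = 8.85×10⁻¹² × 0.265 / 2.82×10⁻⁴ = 8.31×10⁻⁹ F.

C ≈ 8.31 nF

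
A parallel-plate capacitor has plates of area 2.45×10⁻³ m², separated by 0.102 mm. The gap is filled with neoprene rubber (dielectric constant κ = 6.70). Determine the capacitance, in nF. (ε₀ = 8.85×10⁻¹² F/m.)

1.42 nF

C = κε₀A/d = 6.70 × 8.85×10⁻¹² × 2.45×10⁻³ / 1.02×10⁻⁴ = 1.42×10⁻⁹ F.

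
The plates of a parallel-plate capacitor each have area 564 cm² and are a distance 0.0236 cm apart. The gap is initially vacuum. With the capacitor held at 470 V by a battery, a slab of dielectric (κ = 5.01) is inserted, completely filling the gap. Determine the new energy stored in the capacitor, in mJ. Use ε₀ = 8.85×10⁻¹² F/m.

A = 564 cm² = 5.64×10⁻² m².
Initially C₁ = ε₀A/d = 8.85×10⁻¹² × 5.64×10⁻² / 2.36×10⁻⁴ = 2.12×10⁻⁹ F.
U₁ = 2.34×10⁻⁴ J.
Battery connected ⇒ V is held fixed. C₂ = 5.01 C₁ and U = ½CV², so U₂/U₁ = C₂/C₁ = 5.01.
U₂ = 5.01 × 2.34×10⁻⁴ = 1.17×10⁻³ J.

1.17 mJ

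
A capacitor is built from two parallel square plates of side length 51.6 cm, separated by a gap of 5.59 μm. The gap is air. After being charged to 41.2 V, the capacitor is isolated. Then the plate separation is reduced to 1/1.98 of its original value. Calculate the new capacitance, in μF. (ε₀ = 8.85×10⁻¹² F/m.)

A = (51.6 cm)² = 0.266 m².
Initially C₁ = ε₀A/d = 8.85×10⁻¹² × 0.266 / 5.59×10⁻⁶ = 4.22×10⁻⁷ F.
C = ε₀A/d scales as 1/d, so C₂/C₁ = d₁/d₂ = 1.98.
C₂ = 1.98 × 4.22×10⁻⁷ = 8.35×10⁻⁷ F.

C ≈ 0.835 μF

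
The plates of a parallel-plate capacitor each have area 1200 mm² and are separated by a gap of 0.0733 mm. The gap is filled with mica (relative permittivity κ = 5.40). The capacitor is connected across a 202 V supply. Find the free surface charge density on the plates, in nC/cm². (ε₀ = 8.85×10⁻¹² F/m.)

σ ≈ 13.2 nC/cm²

A = 1200 mm² = 1.20×10⁻³ m².
C = κε₀A/d = 5.40 × 8.85×10⁻¹² × 1.20×10⁻³ / 7.33×10⁻⁵ = 7.82×10⁻¹⁰ F.
σ = Q/A = CV/A = 7.82×10⁻¹⁰ × 202 / 1.20×10⁻³ = 1.32×10⁻⁴ C/m².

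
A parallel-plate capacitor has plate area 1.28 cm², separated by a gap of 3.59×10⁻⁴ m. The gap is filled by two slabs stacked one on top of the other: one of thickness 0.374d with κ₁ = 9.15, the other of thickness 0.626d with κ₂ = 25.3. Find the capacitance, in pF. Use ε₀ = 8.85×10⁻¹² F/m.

A = 1.28 cm² = 1.28×10⁻⁴ m².
Stacked slabs ⇒ two capacitors in series, each with the full plate area.
C₁ = κ₁ε₀A/d₁ = 9.15 × 8.85×10⁻¹² × 1.28×10⁻⁴ / 1.34×10⁻⁴ = 7.72×10⁻¹¹ F.
C₂ = κ₂ε₀A/d₂ = 25.3 × 8.85×10⁻¹² × 1.28×10⁻⁴ / 2.25×10⁻⁴ = 1.28×10⁻¹⁰ F.
C = (1/C₁ + 1/C₂)⁻¹ = 4.81×10⁻¹¹ F.

48.1 pF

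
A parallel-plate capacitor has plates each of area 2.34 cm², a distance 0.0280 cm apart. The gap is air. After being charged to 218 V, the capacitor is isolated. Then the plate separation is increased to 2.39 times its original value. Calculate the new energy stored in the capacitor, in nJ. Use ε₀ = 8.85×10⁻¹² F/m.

U ≈ 420 nJ

A = 2.34 cm² = 2.34×10⁻⁴ m².
Initially C₁ = ε₀A/d = 8.85×10⁻¹² × 2.34×10⁻⁴ / 2.80×10⁻⁴ = 7.40×10⁻¹² F.
U₁ = 1.76×10⁻⁷ J.
Isolated ⇒ Q is held fixed. C₂ = 0.418 C₁ and U = Q²/(2C), so U₂/U₁ = C₁/C₂ = 2.39.
U₂ = 2.39 × 1.76×10⁻⁷ = 4.20×10⁻⁷ J.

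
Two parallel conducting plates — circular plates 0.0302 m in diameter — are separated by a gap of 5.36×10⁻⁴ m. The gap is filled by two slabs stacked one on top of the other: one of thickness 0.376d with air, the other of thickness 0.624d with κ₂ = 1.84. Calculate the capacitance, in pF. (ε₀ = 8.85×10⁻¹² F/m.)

A = π(0.0302/2 m)² = 7.16×10⁻⁴ m².
Stacked slabs ⇒ two capacitors in series, each with the full plate area.
C₁ = κ₁ε₀A/d₁ = 1.00 × 8.85×10⁻¹² × 7.16×10⁻⁴ / 2.02×10⁻⁴ = 3.15×10⁻¹¹ F.
C₂ = κ₂ε₀A/d₂ = 1.84 × 8.85×10⁻¹² × 7.16×10⁻⁴ / 3.34×10⁻⁴ = 3.49×10⁻¹¹ F.
C = (1/C₁ + 1/C₂)⁻¹ = 1.65×10⁻¹¹ F.

16.5 pF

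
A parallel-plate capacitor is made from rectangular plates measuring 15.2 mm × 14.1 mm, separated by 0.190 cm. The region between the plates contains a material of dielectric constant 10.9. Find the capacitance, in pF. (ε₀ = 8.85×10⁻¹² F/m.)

10.9 pF

A = 15.2 × 14.1 mm² = 2.14×10⁻⁴ m².
C = κε₀A/d = 10.9 × 8.85×10⁻¹² × 2.14×10⁻⁴ / 1.90×10⁻³ = 1.09×10⁻¹¹ F.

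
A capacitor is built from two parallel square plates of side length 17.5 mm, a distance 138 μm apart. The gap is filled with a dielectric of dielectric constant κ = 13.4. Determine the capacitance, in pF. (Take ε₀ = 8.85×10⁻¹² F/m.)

A = (17.5 mm)² = 3.06×10⁻⁴ m².
C = κε₀A/d = 13.4 × 8.85×10⁻¹² × 3.06×10⁻⁴ / 1.38×10⁻⁴ = 2.63×10⁻¹⁰ F.

263 pF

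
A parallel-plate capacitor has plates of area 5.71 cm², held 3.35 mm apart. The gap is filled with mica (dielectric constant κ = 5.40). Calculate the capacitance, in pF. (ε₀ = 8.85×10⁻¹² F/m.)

A = 5.71 cm² = 5.71×10⁻⁴ m².
C = κε₀A/d = 5.40 × 8.85×10⁻¹² × 5.71×10⁻⁴ / 3.35×10⁻³ = 8.15×10⁻¹² F.

8.15 pF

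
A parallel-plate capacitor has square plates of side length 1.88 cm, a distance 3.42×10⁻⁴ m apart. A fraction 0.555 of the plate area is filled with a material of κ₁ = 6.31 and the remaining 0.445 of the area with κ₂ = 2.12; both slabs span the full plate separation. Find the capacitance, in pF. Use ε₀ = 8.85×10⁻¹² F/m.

C ≈ 40.7 pF

A = (1.88 cm)² = 3.53×10⁻⁴ m².
Side-by-side slabs ⇒ two capacitors in parallel, each spanning the full gap.
C₁ = κ₁ε₀A₁/d = 6.31 × 8.85×10⁻¹² × 1.96×10⁻⁴ / 3.42×10⁻⁴ = 3.20×10⁻¹¹ F.
C₂ = κ₂ε₀A₂/d = 2.12 × 8.85×10⁻¹² × 1.57×10⁻⁴ / 3.42×10⁻⁴ = 8.63×10⁻¹² F.
C = C₁ + C₂ = 4.07×10⁻¹¹ F.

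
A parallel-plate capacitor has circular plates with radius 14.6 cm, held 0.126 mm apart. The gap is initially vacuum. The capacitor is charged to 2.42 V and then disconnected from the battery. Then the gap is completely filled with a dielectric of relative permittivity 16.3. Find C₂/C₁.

C₂/C₁ ≈ 16.3

C = κε₀A/d scales with κ, so C₂/C₁ = κ = 16.3.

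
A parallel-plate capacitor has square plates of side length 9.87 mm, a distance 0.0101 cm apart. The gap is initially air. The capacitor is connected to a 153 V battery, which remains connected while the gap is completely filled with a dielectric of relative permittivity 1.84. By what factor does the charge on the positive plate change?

Battery connected ⇒ V is held fixed.
C₂ = 1.84 C₁ and Q = CV, so Q₂/Q₁ = C₂/C₁ = 1.84.

Q₂/Q₁ ≈ 1.84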